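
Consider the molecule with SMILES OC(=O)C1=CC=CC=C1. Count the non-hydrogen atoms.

9

Every atom symbol written in the SMILES (organic subset) is one heavy atom; implicit H are not written.
Heavy atoms by element → C:7, O:2.
Total: 9.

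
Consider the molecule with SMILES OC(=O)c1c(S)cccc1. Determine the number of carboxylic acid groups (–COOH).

1

The carboxylic acid motif appears at heavy-atom position 2 in the SMILES.
Other groups present: 1 thiol.
Carboxylic acid count: 1.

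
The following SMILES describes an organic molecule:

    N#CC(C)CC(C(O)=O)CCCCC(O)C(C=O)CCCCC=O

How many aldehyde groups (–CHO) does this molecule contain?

2

The aldehyde motif appears at heavy-atom positions 17, 23 in the SMILES.
Other groups present: 1 carboxylic acid, 1 hydroxyl, 1 nitrile.
Aldehyde count: 2.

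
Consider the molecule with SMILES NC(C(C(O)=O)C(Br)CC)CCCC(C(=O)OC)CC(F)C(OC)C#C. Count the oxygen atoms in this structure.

Scan the SMILES for O atoms (remember two-letter symbols like Cl and Br are single atoms).
Oxygen count: 5.

5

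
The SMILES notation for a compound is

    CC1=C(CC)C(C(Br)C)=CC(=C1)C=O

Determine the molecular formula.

C12H15BrO

Walk through each heavy atom and fill implicit hydrogens from standard valence (C 4, N 3, O 2, S 2, halogen 1):
  atom 1: C, bond orders sum to 1 (valence 4) → 3 H
  atom 2: C, bond orders sum to 4 (valence 4) → 0 H
  atom 3: C, bond orders sum to 4 (valence 4) → 0 H
  atom 4: C, bond orders sum to 2 (valence 4) → 2 H
  atom 5: C, bond orders sum to 1 (valence 4) → 3 H
  atom 6: C, bond orders sum to 4 (valence 4) → 0 H
  atom 7: C, bond orders sum to 3 (valence 4) → 1 H
  atom 8: Br (halogen, monovalent) → 0 H
  atom 9: C, bond orders sum to 1 (valence 4) → 3 H
  atom 10: C, bond orders sum to 3 (valence 4) → 1 H
  atom 11: C, bond orders sum to 4 (valence 4) → 0 H
  atom 12: C, bond orders sum to 3 (valence 4) → 1 H
  atom 13: C, bond orders sum to 3 (valence 4) → 1 H
  atom 14: O, bond orders sum to 2 (valence 2) → 0 H
Totals → C:12, H:15, Br:1, O:1.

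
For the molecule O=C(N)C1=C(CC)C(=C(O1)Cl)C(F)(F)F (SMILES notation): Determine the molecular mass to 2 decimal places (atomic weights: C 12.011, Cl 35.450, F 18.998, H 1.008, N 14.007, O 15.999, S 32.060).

First, the molecular formula is C8H7ClF3NO2 (counting implicit H from valence).
  C: 8 × 12.011 = 96.088
  Cl: 1 × 35.450 = 35.450
  F: 3 × 18.998 = 56.994
  H: 7 × 1.008 = 7.056
  N: 1 × 14.007 = 14.007
  O: 2 × 15.999 = 31.998
Sum: 8×12.011 + 1×35.450 + 3×18.998 + 7×1.008 + 1×14.007 + 2×15.999 = 241.593 → 241.59 g/mol.

241.59 g/mol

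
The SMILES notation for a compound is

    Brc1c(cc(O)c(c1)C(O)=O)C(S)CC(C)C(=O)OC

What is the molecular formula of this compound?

C13H15BrO5S

Walk through each heavy atom and fill implicit hydrogens from standard valence (C 4, N 3, O 2, S 2, halogen 1); for lowercase aromatic atoms, an aromatic c carries 1 H when it has two neighbours and 0 H with three, and aromatic n carries 0 H:
  atom 1: Br (halogen, monovalent) → 0 H
  atom 2: aromatic c, 3 neighbours → 0 H
  atom 3: aromatic c, 3 neighbours → 0 H
  atom 4: aromatic c, 2 neighbours → 1 H
  atom 5: aromatic c, 3 neighbours → 0 H
  atom 6: O, bond orders sum to 1 (valence 2) → 1 H
  atom 7: aromatic c, 3 neighbours → 0 H
  atom 8: aromatic c, 2 neighbours → 1 H
  atom 9: C, bond orders sum to 4 (valence 4) → 0 H
  atom 10: O, bond orders sum to 1 (valence 2) → 1 H
  atom 11: O, bond orders sum to 2 (valence 2) → 0 H
  atom 12: C, bond orders sum to 3 (valence 4) → 1 H
  atom 13: S, bond orders sum to 1 (valence 2) → 1 H
  atom 14: C, bond orders sum to 2 (valence 4) → 2 H
  atom 15: C, bond orders sum to 3 (valence 4) → 1 H
  atom 16: C, bond orders sum to 1 (valence 4) → 3 H
  atom 17: C, bond orders sum to 4 (valence 4) → 0 H
  atom 18: O, bond orders sum to 2 (valence 2) → 0 H
  atom 19: O, bond orders sum to 2 (valence 2) → 0 H
  atom 20: C, bond orders sum to 1 (valence 4) → 3 H
Totals → C:13, H:15, Br:1, O:5, S:1.
In Hill order: C13H15BrO5S.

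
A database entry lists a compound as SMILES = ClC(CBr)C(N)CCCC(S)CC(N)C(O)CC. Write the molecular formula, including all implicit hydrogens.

C12H26BrClN2OS

Walk through each heavy atom and fill implicit hydrogens from standard valence (C 4, N 3, O 2, S 2, halogen 1):
  atom 1: Cl (halogen, monovalent) → 0 H
  atom 2: C, bond orders sum to 3 (valence 4) → 1 H
  atom 3: C, bond orders sum to 2 (valence 4) → 2 H
  atom 4: Br (halogen, monovalent) → 0 H
  atom 5: C, bond orders sum to 3 (valence 4) → 1 H
  atom 6: N, bond orders sum to 1 (valence 3) → 2 H
  atom 7: C, bond orders sum to 2 (valence 4) → 2 H
  atom 8: C, bond orders sum to 2 (valence 4) → 2 H
  atom 9: C, bond orders sum to 2 (valence 4) → 2 H
  atom 10: C, bond orders sum to 3 (valence 4) → 1 H
  atom 11: S, bond orders sum to 1 (valence 2) → 1 H
  atom 12: C, bond orders sum to 2 (valence 4) → 2 H
  atom 13: C, bond orders sum to 3 (valence 4) → 1 H
  atom 14: N, bond orders sum to 1 (valence 3) → 2 H
  atom 15: C, bond orders sum to 3 (valence 4) → 1 H
  atom 16: O, bond orders sum to 1 (valence 2) → 1 H
  atom 17: C, bond orders sum to 2 (valence 4) → 2 H
  atom 18: C, bond orders sum to 1 (valence 4) → 3 H
Totals → C:12, H:26, Br:1, Cl:1, N:2, O:1, S:1.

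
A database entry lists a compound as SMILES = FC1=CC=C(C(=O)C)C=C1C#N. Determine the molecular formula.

Walk through each heavy atom and fill implicit hydrogens from standard valence (C 4, N 3, O 2, S 2, halogen 1):
  atom 1: F (halogen, monovalent) → 0 H
  atom 2: C, bond orders sum to 4 (valence 4) → 0 H
  atom 3: C, bond orders sum to 3 (valence 4) → 1 H
  atom 4: C, bond orders sum to 3 (valence 4) → 1 H
  atom 5: C, bond orders sum to 4 (valence 4) → 0 H
  atom 6: C, bond orders sum to 4 (valence 4) → 0 H
  atom 7: O, bond orders sum to 2 (valence 2) → 0 H
  atom 8: C, bond orders sum to 1 (valence 4) → 3 H
  atom 9: C, bond orders sum to 3 (valence 4) → 1 H
  atom 10: C, bond orders sum to 4 (valence 4) → 0 H
  atom 11: C, bond orders sum to 4 (valence 4) → 0 H
  atom 12: N, bond orders sum to 3 (valence 3) → 0 H
Totals → C:9, H:6, F:1, N:1, O:1.
In Hill order: C9H6FNO.

C9H6FNO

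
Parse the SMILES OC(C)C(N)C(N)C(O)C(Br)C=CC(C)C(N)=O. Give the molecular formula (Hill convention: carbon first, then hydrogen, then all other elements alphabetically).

C11H22BrN3O3

Walk through each heavy atom and fill implicit hydrogens from standard valence (C 4, N 3, O 2, S 2, halogen 1):
  atom 1: O, bond orders sum to 1 (valence 2) → 1 H
  atom 2: C, bond orders sum to 3 (valence 4) → 1 H
  atom 3: C, bond orders sum to 1 (valence 4) → 3 H
  atom 4: C, bond orders sum to 3 (valence 4) → 1 H
  atom 5: N, bond orders sum to 1 (valence 3) → 2 H
  atom 6: C, bond orders sum to 3 (valence 4) → 1 H
  atom 7: N, bond orders sum to 1 (valence 3) → 2 H
  atom 8: C, bond orders sum to 3 (valence 4) → 1 H
  atom 9: O, bond orders sum to 1 (valence 2) → 1 H
  atom 10: C, bond orders sum to 3 (valence 4) → 1 H
  atom 11: Br (halogen, monovalent) → 0 H
  atom 12: C, bond orders sum to 3 (valence 4) → 1 H
  atom 13: C, bond orders sum to 3 (valence 4) → 1 H
  atom 14: C, bond orders sum to 3 (valence 4) → 1 H
  atom 15: C, bond orders sum to 1 (valence 4) → 3 H
  atom 16: C, bond orders sum to 4 (valence 4) → 0 H
  atom 17: N, bond orders sum to 1 (valence 3) → 2 H
  atom 18: O, bond orders sum to 2 (valence 2) → 0 H
Totals → C:11, H:22, Br:1, N:3, O:3.
In Hill order: C11H22BrN3O3.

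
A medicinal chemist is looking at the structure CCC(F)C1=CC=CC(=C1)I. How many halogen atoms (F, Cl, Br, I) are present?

Halogen atoms appear at heavy-atom positions 4, 11 (1×F, 1×I).
Halogen count: 2.

2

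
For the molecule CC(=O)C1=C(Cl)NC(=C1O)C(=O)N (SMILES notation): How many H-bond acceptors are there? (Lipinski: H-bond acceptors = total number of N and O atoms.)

N atoms: 2; O atoms: 3.
Lipinski HBA = 2 + 3 = 5.

5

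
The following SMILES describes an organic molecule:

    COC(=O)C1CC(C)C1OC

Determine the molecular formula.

C8H14O3

Walk through each heavy atom and fill implicit hydrogens from standard valence (C 4, N 3, O 2, S 2, halogen 1):
  atom 1: C, bond orders sum to 1 (valence 4) → 3 H
  atom 2: O, bond orders sum to 2 (valence 2) → 0 H
  atom 3: C, bond orders sum to 4 (valence 4) → 0 H
  atom 4: O, bond orders sum to 2 (valence 2) → 0 H
  atom 5: C, bond orders sum to 3 (valence 4) → 1 H
  atom 6: C, bond orders sum to 2 (valence 4) → 2 H
  atom 7: C, bond orders sum to 3 (valence 4) → 1 H
  atom 8: C, bond orders sum to 1 (valence 4) → 3 H
  atom 9: C, bond orders sum to 3 (valence 4) → 1 H
  atom 10: O, bond orders sum to 2 (valence 2) → 0 H
  atom 11: C, bond orders sum to 1 (valence 4) → 3 H
Totals → C:8, H:14, O:3.
In Hill order: C8H14O3.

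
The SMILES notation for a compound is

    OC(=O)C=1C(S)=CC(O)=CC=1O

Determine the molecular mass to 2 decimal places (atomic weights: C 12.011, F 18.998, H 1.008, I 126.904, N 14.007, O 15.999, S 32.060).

First, the molecular formula is C7H6O4S (counting implicit H from valence).
  C: 7 × 12.011 = 84.077
  H: 6 × 1.008 = 6.048
  O: 4 × 15.999 = 63.996
  S: 1 × 32.060 = 32.060
Sum: 7×12.011 + 6×1.008 + 4×15.999 + 1×32.060 = 186.181 → 186.18 g/mol.

186.18 g/mol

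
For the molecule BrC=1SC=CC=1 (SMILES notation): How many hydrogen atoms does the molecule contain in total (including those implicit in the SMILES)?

Walk through each heavy atom and fill implicit hydrogens from standard valence (C 4, N 3, O 2, S 2, halogen 1):
  atom 1: Br (halogen, monovalent) → 0 H
  atom 2: C, bond orders sum to 4 (valence 4) → 0 H
  atom 3: S, bond orders sum to 2 (valence 2) → 0 H
  atom 4: C, bond orders sum to 3 (valence 4) → 1 H
  atom 5: C, bond orders sum to 3 (valence 4) → 1 H
  atom 6: C, bond orders sum to 3 (valence 4) → 1 H
Total hydrogens: 3.

3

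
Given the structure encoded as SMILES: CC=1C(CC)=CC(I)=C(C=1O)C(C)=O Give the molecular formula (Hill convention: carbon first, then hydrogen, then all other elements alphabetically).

Walk through each heavy atom and fill implicit hydrogens from standard valence (C 4, N 3, O 2, S 2, halogen 1):
  atom 1: C, bond orders sum to 1 (valence 4) → 3 H
  atom 2: C, bond orders sum to 4 (valence 4) → 0 H
  atom 3: C, bond orders sum to 4 (valence 4) → 0 H
  atom 4: C, bond orders sum to 2 (valence 4) → 2 H
  atom 5: C, bond orders sum to 1 (valence 4) → 3 H
  atom 6: C, bond orders sum to 3 (valence 4) → 1 H
  atom 7: C, bond orders sum to 4 (valence 4) → 0 H
  atom 8: I (halogen, monovalent) → 0 H
  atom 9: C, bond orders sum to 4 (valence 4) → 0 H
  atom 10: C, bond orders sum to 4 (valence 4) → 0 H
  atom 11: O, bond orders sum to 1 (valence 2) → 1 H
  atom 12: C, bond orders sum to 4 (valence 4) → 0 H
  atom 13: C, bond orders sum to 1 (valence 4) → 3 H
  atom 14: O, bond orders sum to 2 (valence 2) → 0 H
Totals → C:11, H:13, I:1, O:2.
In Hill order: C11H13IO2.

C11H13IO2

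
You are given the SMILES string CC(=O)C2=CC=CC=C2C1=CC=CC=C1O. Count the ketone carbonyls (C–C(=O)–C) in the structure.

The ketone motif appears at heavy-atom position 2 in the SMILES.
Other groups present: 1 hydroxyl.
Ketone count: 1.

1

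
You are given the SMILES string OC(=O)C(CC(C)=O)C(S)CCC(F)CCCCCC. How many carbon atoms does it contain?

15

Count every carbon token in the SMILES (each C, including those in ring-closure positions and inside branches).
Carbon count: 15.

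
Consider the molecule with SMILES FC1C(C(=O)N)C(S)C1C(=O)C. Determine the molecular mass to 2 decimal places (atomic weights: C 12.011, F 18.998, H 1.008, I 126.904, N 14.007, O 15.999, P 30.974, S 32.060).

191.22 g/mol

First, the molecular formula is C7H10FNO2S (counting implicit H from valence).
  C: 7 × 12.011 = 84.077
  F: 1 × 18.998 = 18.998
  H: 10 × 1.008 = 10.080
  N: 1 × 14.007 = 14.007
  O: 2 × 15.999 = 31.998
  S: 1 × 32.060 = 32.060
Sum: 7×12.011 + 1×18.998 + 10×1.008 + 1×14.007 + 2×15.999 + 1×32.060 = 191.220 → 191.22 g/mol.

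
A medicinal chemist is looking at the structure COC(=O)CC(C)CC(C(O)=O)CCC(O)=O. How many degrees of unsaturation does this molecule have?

3

Degree of unsaturation = (number of rings) + (number of π bonds).
Ring closures in the SMILES: 0.
π bonds: 3 double bonds (each 1 DoU) → 3 DoU from unsaturation.
Total DoU = 0 + 3 = 3.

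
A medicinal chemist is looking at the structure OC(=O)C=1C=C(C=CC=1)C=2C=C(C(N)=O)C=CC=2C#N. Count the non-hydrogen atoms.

Every atom symbol written in the SMILES (organic subset) is one heavy atom; implicit H are not written.
Heavy atoms by element → C:15, N:2, O:3.
Total: 20.

20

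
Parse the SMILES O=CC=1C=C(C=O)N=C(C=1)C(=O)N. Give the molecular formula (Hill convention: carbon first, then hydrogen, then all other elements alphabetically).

Walk through each heavy atom and fill implicit hydrogens from standard valence (C 4, N 3, O 2, S 2, halogen 1):
  atom 1: O, bond orders sum to 2 (valence 2) → 0 H
  atom 2: C, bond orders sum to 3 (valence 4) → 1 H
  atom 3: C, bond orders sum to 4 (valence 4) → 0 H
  atom 4: C, bond orders sum to 3 (valence 4) → 1 H
  atom 5: C, bond orders sum to 4 (valence 4) → 0 H
  atom 6: C, bond orders sum to 3 (valence 4) → 1 H
  atom 7: O, bond orders sum to 2 (valence 2) → 0 H
  atom 8: N, bond orders sum to 3 (valence 3) → 0 H
  atom 9: C, bond orders sum to 4 (valence 4) → 0 H
  atom 10: C, bond orders sum to 3 (valence 4) → 1 H
  atom 11: C, bond orders sum to 4 (valence 4) → 0 H
  atom 12: O, bond orders sum to 2 (valence 2) → 0 H
  atom 13: N, bond orders sum to 1 (valence 3) → 2 H
Totals → C:8, H:6, N:2, O:3.
In Hill order: C8H6N2O3.

C8H6N2O3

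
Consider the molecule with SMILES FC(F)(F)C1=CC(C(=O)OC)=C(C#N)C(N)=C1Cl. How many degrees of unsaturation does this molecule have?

Degree of unsaturation = (number of rings) + (number of π bonds).
Ring closures in the SMILES: 1.
π bonds: 4 double bonds (each 1 DoU), 1 triple bond (each 2 DoU) → 6 DoU from unsaturation.
Total DoU = 1 + 6 = 7.

7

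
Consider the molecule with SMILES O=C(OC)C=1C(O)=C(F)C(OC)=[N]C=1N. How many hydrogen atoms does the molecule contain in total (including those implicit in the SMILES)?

9

Walk through each heavy atom and fill implicit hydrogens from standard valence (C 4, N 3, O 2, S 2, halogen 1):
  atom 1: O, bond orders sum to 2 (valence 2) → 0 H
  atom 2: C, bond orders sum to 4 (valence 4) → 0 H
  atom 3: O, bond orders sum to 2 (valence 2) → 0 H
  atom 4: C, bond orders sum to 1 (valence 4) → 3 H
  atom 5: C, bond orders sum to 4 (valence 4) → 0 H
  atom 6: C, bond orders sum to 4 (valence 4) → 0 H
  atom 7: O, bond orders sum to 1 (valence 2) → 1 H
  atom 8: C, bond orders sum to 4 (valence 4) → 0 H
  atom 9: F (halogen, monovalent) → 0 H
  atom 10: C, bond orders sum to 4 (valence 4) → 0 H
  atom 11: O, bond orders sum to 2 (valence 2) → 0 H
  atom 12: C, bond orders sum to 1 (valence 4) → 3 H
  atom 13: N with explicit H count 0
  atom 14: C, bond orders sum to 4 (valence 4) → 0 H
  atom 15: N, bond orders sum to 1 (valence 3) → 2 H
Total hydrogens: 9.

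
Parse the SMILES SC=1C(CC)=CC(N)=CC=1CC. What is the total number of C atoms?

10

Count every carbon token in the SMILES (each C, including those in ring-closure positions and inside branches).
Carbon count: 10.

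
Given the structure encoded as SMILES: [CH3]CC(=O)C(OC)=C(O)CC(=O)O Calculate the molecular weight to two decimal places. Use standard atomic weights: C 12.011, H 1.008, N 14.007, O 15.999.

188.18 g/mol

First, the molecular formula is C8H12O5 (counting implicit H from valence).
  C: 8 × 12.011 = 96.088
  H: 12 × 1.008 = 12.096
  O: 5 × 15.999 = 79.995
Sum: 8×12.011 + 12×1.008 + 5×15.999 = 188.179 → 188.18 g/mol.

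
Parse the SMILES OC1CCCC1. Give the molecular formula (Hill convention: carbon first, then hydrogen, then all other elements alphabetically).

Walk through each heavy atom and fill implicit hydrogens from standard valence (C 4, N 3, O 2, S 2, halogen 1):
  atom 1: O, bond orders sum to 1 (valence 2) → 1 H
  atom 2: C, bond orders sum to 3 (valence 4) → 1 H
  atom 3: C, bond orders sum to 2 (valence 4) → 2 H
  atom 4: C, bond orders sum to 2 (valence 4) → 2 H
  atom 5: C, bond orders sum to 2 (valence 4) → 2 H
  atom 6: C, bond orders sum to 2 (valence 4) → 2 H
Totals → C:5, H:10, O:1.
In Hill order: C5H10O.

C5H10O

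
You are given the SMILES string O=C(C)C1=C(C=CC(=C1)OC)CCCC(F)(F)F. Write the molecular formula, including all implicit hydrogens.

Walk through each heavy atom and fill implicit hydrogens from standard valence (C 4, N 3, O 2, S 2, halogen 1):
  atom 1: O, bond orders sum to 2 (valence 2) → 0 H
  atom 2: C, bond orders sum to 4 (valence 4) → 0 H
  atom 3: C, bond orders sum to 1 (valence 4) → 3 H
  atom 4: C, bond orders sum to 4 (valence 4) → 0 H
  atom 5: C, bond orders sum to 4 (valence 4) → 0 H
  atom 6: C, bond orders sum to 3 (valence 4) → 1 H
  atom 7: C, bond orders sum to 3 (valence 4) → 1 H
  atom 8: C, bond orders sum to 4 (valence 4) → 0 H
  atom 9: C, bond orders sum to 3 (valence 4) → 1 H
  atom 10: O, bond orders sum to 2 (valence 2) → 0 H
  atom 11: C, bond orders sum to 1 (valence 4) → 3 H
  atom 12: C, bond orders sum to 2 (valence 4) → 2 H
  atom 13: C, bond orders sum to 2 (valence 4) → 2 H
  atom 14: C, bond orders sum to 2 (valence 4) → 2 H
  atom 15: C, bond orders sum to 4 (valence 4) → 0 H
  atom 16: F (halogen, monovalent) → 0 H
  atom 17: F (halogen, monovalent) → 0 H
  atom 18: F (halogen, monovalent) → 0 H
Totals → C:13, H:15, F:3, O:2.

C13H15F3O2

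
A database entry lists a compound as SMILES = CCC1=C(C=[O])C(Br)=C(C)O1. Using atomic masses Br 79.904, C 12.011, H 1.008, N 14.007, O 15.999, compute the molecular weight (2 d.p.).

First, the molecular formula is C8H9BrO2 (counting implicit H from valence).
  Br: 1 × 79.904 = 79.904
  C: 8 × 12.011 = 96.088
  H: 9 × 1.008 = 9.072
  O: 2 × 15.999 = 31.998
Sum: 1×79.904 + 8×12.011 + 9×1.008 + 2×15.999 = 217.062 → 217.06 g/mol.

217.06 g/mol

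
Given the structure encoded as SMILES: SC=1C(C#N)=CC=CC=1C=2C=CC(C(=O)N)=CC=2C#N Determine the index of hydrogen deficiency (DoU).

13

Molecular formula: C15H9N3OS.
DoU = (2C + 2 + N − H − X) / 2, where X is the halogen count and O/S are ignored.
    = (2·15 + 2 + 3 − 9 − 0) / 2 = 26 / 2 = 13.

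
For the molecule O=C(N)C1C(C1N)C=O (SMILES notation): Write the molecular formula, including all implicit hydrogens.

C5H8N2O2

Walk through each heavy atom and fill implicit hydrogens from standard valence (C 4, N 3, O 2, S 2, halogen 1):
  atom 1: O, bond orders sum to 2 (valence 2) → 0 H
  atom 2: C, bond orders sum to 4 (valence 4) → 0 H
  atom 3: N, bond orders sum to 1 (valence 3) → 2 H
  atom 4: C, bond orders sum to 3 (valence 4) → 1 H
  atom 5: C, bond orders sum to 3 (valence 4) → 1 H
  atom 6: C, bond orders sum to 3 (valence 4) → 1 H
  atom 7: N, bond orders sum to 1 (valence 3) → 2 H
  atom 8: C, bond orders sum to 3 (valence 4) → 1 H
  atom 9: O, bond orders sum to 2 (valence 2) → 0 H
Totals → C:5, H:8, N:2, O:2.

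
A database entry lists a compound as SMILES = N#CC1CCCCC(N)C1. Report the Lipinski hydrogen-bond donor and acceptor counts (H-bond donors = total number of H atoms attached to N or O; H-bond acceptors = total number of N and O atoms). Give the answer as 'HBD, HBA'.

2, 2

Donors: find every N or O and count the H atoms it carries.
  atom 1 (N): bond orders sum to 3 → 0 H
  atom 9 (N): bond orders sum to 1 → 2 H
Lipinski HBD = 2.
Acceptors: N atoms = 2, O atoms = 0 → HBA = 2.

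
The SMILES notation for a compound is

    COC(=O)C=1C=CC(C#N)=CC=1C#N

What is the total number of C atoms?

10

Count every carbon token in the SMILES (each C, including those in ring-closure positions and inside branches).
Carbon count: 10.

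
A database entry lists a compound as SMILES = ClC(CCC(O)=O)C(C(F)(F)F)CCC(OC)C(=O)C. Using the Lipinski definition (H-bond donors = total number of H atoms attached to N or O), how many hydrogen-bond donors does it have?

Donors: find every N or O and count the H atoms it carries.
  atom 6 (O): bond orders sum to 1 → 1 H
  atom 7 (O): bond orders sum to 2 → 0 H
  atom 16 (O): bond orders sum to 2 → 0 H
  atom 19 (O): bond orders sum to 2 → 0 H
Lipinski HBD = 1.

1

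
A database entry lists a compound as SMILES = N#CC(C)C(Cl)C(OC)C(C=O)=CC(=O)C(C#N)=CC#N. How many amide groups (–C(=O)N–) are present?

Scan the SMILES for the amide motif — none present.
Groups that are present: 1 aldehyde, 2 alkene, 1 ether, 1 ketone, 3 nitrile.

0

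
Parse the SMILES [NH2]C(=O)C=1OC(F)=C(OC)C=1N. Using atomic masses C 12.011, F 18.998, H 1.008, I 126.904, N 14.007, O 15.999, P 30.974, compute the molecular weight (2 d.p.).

First, the molecular formula is C6H7FN2O3 (counting implicit H from valence).
  C: 6 × 12.011 = 72.066
  F: 1 × 18.998 = 18.998
  H: 7 × 1.008 = 7.056
  N: 2 × 14.007 = 28.014
  O: 3 × 15.999 = 47.997
Sum: 6×12.011 + 1×18.998 + 7×1.008 + 2×14.007 + 3×15.999 = 174.131 → 174.13 g/mol.

174.13 g/mol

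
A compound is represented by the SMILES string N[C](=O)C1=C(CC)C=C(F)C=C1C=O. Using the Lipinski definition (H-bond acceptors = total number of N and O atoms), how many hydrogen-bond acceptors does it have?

N atoms: 1; O atoms: 2.
Lipinski HBA = 1 + 2 = 3.

3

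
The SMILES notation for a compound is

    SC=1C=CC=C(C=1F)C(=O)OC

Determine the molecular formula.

Walk through each heavy atom and fill implicit hydrogens from standard valence (C 4, N 3, O 2, S 2, halogen 1):
  atom 1: S, bond orders sum to 1 (valence 2) → 1 H
  atom 2: C, bond orders sum to 4 (valence 4) → 0 H
  atom 3: C, bond orders sum to 3 (valence 4) → 1 H
  atom 4: C, bond orders sum to 3 (valence 4) → 1 H
  atom 5: C, bond orders sum to 3 (valence 4) → 1 H
  atom 6: C, bond orders sum to 4 (valence 4) → 0 H
  atom 7: C, bond orders sum to 4 (valence 4) → 0 H
  atom 8: F (halogen, monovalent) → 0 H
  atom 9: C, bond orders sum to 4 (valence 4) → 0 H
  atom 10: O, bond orders sum to 2 (valence 2) → 0 H
  atom 11: O, bond orders sum to 2 (valence 2) → 0 H
  atom 12: C, bond orders sum to 1 (valence 4) → 3 H
Totals → C:8, H:7, F:1, O:2, S:1.

C8H7FO2S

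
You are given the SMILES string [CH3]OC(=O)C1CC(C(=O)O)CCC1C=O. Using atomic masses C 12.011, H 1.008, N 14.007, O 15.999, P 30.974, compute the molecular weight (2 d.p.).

First, the molecular formula is C10H14O5 (counting implicit H from valence).
  C: 10 × 12.011 = 120.110
  H: 14 × 1.008 = 14.112
  O: 5 × 15.999 = 79.995
Sum: 10×12.011 + 14×1.008 + 5×15.999 = 214.217 → 214.22 g/mol.

214.22 g/mol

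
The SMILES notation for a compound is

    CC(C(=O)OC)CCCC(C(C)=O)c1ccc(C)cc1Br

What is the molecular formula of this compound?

Walk through each heavy atom and fill implicit hydrogens from standard valence (C 4, N 3, O 2, S 2, halogen 1); for lowercase aromatic atoms, an aromatic c carries 1 H when it has two neighbours and 0 H with three, and aromatic n carries 0 H:
  atom 1: C, bond orders sum to 1 (valence 4) → 3 H
  atom 2: C, bond orders sum to 3 (valence 4) → 1 H
  atom 3: C, bond orders sum to 4 (valence 4) → 0 H
  atom 4: O, bond orders sum to 2 (valence 2) → 0 H
  atom 5: O, bond orders sum to 2 (valence 2) → 0 H
  atom 6: C, bond orders sum to 1 (valence 4) → 3 H
  atom 7: C, bond orders sum to 2 (valence 4) → 2 H
  atom 8: C, bond orders sum to 2 (valence 4) → 2 H
  atom 9: C, bond orders sum to 2 (valence 4) → 2 H
  atom 10: C, bond orders sum to 3 (valence 4) → 1 H
  atom 11: C, bond orders sum to 4 (valence 4) → 0 H
  atom 12: C, bond orders sum to 1 (valence 4) → 3 H
  atom 13: O, bond orders sum to 2 (valence 2) → 0 H
  atom 14: aromatic c, 3 neighbours → 0 H
  atom 15: aromatic c, 2 neighbours → 1 H
  atom 16: aromatic c, 2 neighbours → 1 H
  atom 17: aromatic c, 3 neighbours → 0 H
  atom 18: C, bond orders sum to 1 (valence 4) → 3 H
  atom 19: aromatic c, 2 neighbours → 1 H
  atom 20: aromatic c, 3 neighbours → 0 H
  atom 21: Br (halogen, monovalent) → 0 H
Totals → C:17, H:23, Br:1, O:3.
In Hill order: C17H23BrO3.

C17H23BrO3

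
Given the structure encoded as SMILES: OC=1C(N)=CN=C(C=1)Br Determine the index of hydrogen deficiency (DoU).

4

Degree of unsaturation = (number of rings) + (number of π bonds).
Ring closures in the SMILES: 1.
π bonds: 3 double bonds (each 1 DoU) → 3 DoU from unsaturation.
Total DoU = 1 + 3 = 4.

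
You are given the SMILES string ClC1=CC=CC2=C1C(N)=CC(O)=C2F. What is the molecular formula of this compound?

Walk through each heavy atom and fill implicit hydrogens from standard valence (C 4, N 3, O 2, S 2, halogen 1):
  atom 1: Cl (halogen, monovalent) → 0 H
  atom 2: C, bond orders sum to 4 (valence 4) → 0 H
  atom 3: C, bond orders sum to 3 (valence 4) → 1 H
  atom 4: C, bond orders sum to 3 (valence 4) → 1 H
  atom 5: C, bond orders sum to 3 (valence 4) → 1 H
  atom 6: C, bond orders sum to 4 (valence 4) → 0 H
  atom 7: C, bond orders sum to 4 (valence 4) → 0 H
  atom 8: C, bond orders sum to 4 (valence 4) → 0 H
  atom 9: N, bond orders sum to 1 (valence 3) → 2 H
  atom 10: C, bond orders sum to 3 (valence 4) → 1 H
  atom 11: C, bond orders sum to 4 (valence 4) → 0 H
  atom 12: O, bond orders sum to 1 (valence 2) → 1 H
  atom 13: C, bond orders sum to 4 (valence 4) → 0 H
  atom 14: F (halogen, monovalent) → 0 H
Totals → C:10, H:7, Cl:1, F:1, N:1, O:1.
In Hill order: C10H7ClFNO.

C10H7ClFNO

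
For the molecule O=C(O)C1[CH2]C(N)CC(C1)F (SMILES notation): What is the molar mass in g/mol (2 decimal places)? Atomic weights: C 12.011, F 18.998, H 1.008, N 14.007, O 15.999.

161.18 g/mol

First, the molecular formula is C7H12FNO2 (counting implicit H from valence).
  C: 7 × 12.011 = 84.077
  F: 1 × 18.998 = 18.998
  H: 12 × 1.008 = 12.096
  N: 1 × 14.007 = 14.007
  O: 2 × 15.999 = 31.998
Sum: 7×12.011 + 1×18.998 + 12×1.008 + 1×14.007 + 2×15.999 = 161.176 → 161.18 g/mol.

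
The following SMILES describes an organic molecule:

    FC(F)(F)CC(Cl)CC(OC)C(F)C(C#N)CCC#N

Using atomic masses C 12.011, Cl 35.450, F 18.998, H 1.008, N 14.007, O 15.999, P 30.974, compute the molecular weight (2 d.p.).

314.71 g/mol

First, the molecular formula is C12H15ClF4N2O (counting implicit H from valence).
  C: 12 × 12.011 = 144.132
  Cl: 1 × 35.450 = 35.450
  F: 4 × 18.998 = 75.992
  H: 15 × 1.008 = 15.120
  N: 2 × 14.007 = 28.014
  O: 1 × 15.999 = 15.999
Sum: 12×12.011 + 1×35.450 + 4×18.998 + 15×1.008 + 2×14.007 + 1×15.999 = 314.707 → 314.71 g/mol.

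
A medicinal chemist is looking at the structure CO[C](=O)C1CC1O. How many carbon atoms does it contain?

5

Count every carbon token in the SMILES (each C, including those in ring-closure positions and inside branches).
Carbon count: 5.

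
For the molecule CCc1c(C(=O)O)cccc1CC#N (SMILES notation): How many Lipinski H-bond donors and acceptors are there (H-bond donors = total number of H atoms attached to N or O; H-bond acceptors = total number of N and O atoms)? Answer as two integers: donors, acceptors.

Donors: find every N or O and count the H atoms it carries.
  atom 6 (O): bond orders sum to 2 → 0 H
  atom 7 (O): bond orders sum to 1 → 1 H
  atom 14 (N): bond orders sum to 3 → 0 H
Lipinski HBD = 1.
Acceptors: N atoms = 1, O atoms = 2 → HBA = 3.

1, 3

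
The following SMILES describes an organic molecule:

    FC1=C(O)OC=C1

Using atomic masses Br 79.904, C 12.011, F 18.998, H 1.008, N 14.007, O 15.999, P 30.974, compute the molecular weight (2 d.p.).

102.06 g/mol

First, the molecular formula is C4H3FO2 (counting implicit H from valence).
  C: 4 × 12.011 = 48.044
  F: 1 × 18.998 = 18.998
  H: 3 × 1.008 = 3.024
  O: 2 × 15.999 = 31.998
Sum: 4×12.011 + 1×18.998 + 3×1.008 + 2×15.999 = 102.064 → 102.06 g/mol.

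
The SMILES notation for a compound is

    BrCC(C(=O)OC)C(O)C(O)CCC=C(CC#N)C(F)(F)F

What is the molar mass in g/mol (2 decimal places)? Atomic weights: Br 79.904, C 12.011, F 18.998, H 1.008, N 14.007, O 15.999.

First, the molecular formula is C13H17BrF3NO4 (counting implicit H from valence).
  Br: 1 × 79.904 = 79.904
  C: 13 × 12.011 = 156.143
  F: 3 × 18.998 = 56.994
  H: 17 × 1.008 = 17.136
  N: 1 × 14.007 = 14.007
  O: 4 × 15.999 = 63.996
Sum: 1×79.904 + 13×12.011 + 3×18.998 + 17×1.008 + 1×14.007 + 4×15.999 = 388.180 → 388.18 g/mol.

388.18 g/mol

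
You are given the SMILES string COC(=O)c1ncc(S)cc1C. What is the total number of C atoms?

Count every carbon token in the SMILES (each C, including those in ring-closure positions and inside branches).
Carbon count: 8.

8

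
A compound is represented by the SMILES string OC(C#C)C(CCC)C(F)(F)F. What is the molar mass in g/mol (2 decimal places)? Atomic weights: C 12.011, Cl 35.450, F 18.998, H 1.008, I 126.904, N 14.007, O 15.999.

First, the molecular formula is C8H11F3O (counting implicit H from valence).
  C: 8 × 12.011 = 96.088
  F: 3 × 18.998 = 56.994
  H: 11 × 1.008 = 11.088
  O: 1 × 15.999 = 15.999
Sum: 8×12.011 + 3×18.998 + 11×1.008 + 1×15.999 = 180.169 → 180.17 g/mol.

180.17 g/mol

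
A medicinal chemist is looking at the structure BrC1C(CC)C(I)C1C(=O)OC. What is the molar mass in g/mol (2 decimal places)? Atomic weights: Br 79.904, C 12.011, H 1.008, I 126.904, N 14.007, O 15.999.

346.99 g/mol

First, the molecular formula is C8H12BrIO2 (counting implicit H from valence).
  Br: 1 × 79.904 = 79.904
  C: 8 × 12.011 = 96.088
  H: 12 × 1.008 = 12.096
  I: 1 × 126.904 = 126.904
  O: 2 × 15.999 = 31.998
Sum: 1×79.904 + 8×12.011 + 12×1.008 + 1×126.904 + 2×15.999 = 346.990 → 346.99 g/mol.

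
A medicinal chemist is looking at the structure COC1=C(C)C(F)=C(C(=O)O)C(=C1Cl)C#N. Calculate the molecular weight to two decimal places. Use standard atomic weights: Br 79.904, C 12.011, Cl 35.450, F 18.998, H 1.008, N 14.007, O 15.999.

First, the molecular formula is C10H7ClFNO3 (counting implicit H from valence).
  C: 10 × 12.011 = 120.110
  Cl: 1 × 35.450 = 35.450
  F: 1 × 18.998 = 18.998
  H: 7 × 1.008 = 7.056
  N: 1 × 14.007 = 14.007
  O: 3 × 15.999 = 47.997
Sum: 10×12.011 + 1×35.450 + 1×18.998 + 7×1.008 + 1×14.007 + 3×15.999 = 243.618 → 243.62 g/mol.

243.62 g/mol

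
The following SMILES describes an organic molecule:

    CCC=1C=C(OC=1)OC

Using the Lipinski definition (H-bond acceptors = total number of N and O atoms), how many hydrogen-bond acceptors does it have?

N atoms: 0; O atoms: 2.
Lipinski HBA = 0 + 2 = 2.

2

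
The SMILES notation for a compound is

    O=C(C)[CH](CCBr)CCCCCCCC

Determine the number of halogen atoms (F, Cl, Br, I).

1

Halogen atoms appear at heavy-atom position 7 (1×Br).
Other groups present: 1 ketone.
Halogen count: 1.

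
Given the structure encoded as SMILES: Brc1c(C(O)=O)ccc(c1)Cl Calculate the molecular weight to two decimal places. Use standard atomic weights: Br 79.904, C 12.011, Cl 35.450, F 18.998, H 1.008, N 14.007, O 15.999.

235.46 g/mol

First, the molecular formula is C7H4BrClO2 (counting implicit H from valence).
  Br: 1 × 79.904 = 79.904
  C: 7 × 12.011 = 84.077
  Cl: 1 × 35.450 = 35.450
  H: 4 × 1.008 = 4.032
  O: 2 × 15.999 = 31.998
Sum: 1×79.904 + 7×12.011 + 1×35.450 + 4×1.008 + 2×15.999 = 235.461 → 235.46 g/mol.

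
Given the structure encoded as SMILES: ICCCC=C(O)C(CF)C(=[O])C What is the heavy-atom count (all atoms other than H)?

Every atom symbol written in the SMILES (organic subset) is one heavy atom; implicit H are not written.
Heavy atoms by element → C:9, F:1, I:1, O:2.
Total: 13.

13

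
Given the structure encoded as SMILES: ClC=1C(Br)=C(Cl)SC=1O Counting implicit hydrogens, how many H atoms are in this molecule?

Walk through each heavy atom and fill implicit hydrogens from standard valence (C 4, N 3, O 2, S 2, halogen 1):
  atom 1: Cl (halogen, monovalent) → 0 H
  atom 2: C, bond orders sum to 4 (valence 4) → 0 H
  atom 3: C, bond orders sum to 4 (valence 4) → 0 H
  atom 4: Br (halogen, monovalent) → 0 H
  atom 5: C, bond orders sum to 4 (valence 4) → 0 H
  atom 6: Cl (halogen, monovalent) → 0 H
  atom 7: S, bond orders sum to 2 (valence 2) → 0 H
  atom 8: C, bond orders sum to 4 (valence 4) → 0 H
  atom 9: O, bond orders sum to 1 (valence 2) → 1 H
Total hydrogens: 1.

1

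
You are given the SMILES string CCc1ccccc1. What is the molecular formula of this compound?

C8H10

Walk through each heavy atom and fill implicit hydrogens from standard valence (C 4, N 3, O 2, S 2, halogen 1); for lowercase aromatic atoms, an aromatic c carries 1 H when it has two neighbours and 0 H with three, and aromatic n carries 0 H:
  atom 1: C, bond orders sum to 1 (valence 4) → 3 H
  atom 2: C, bond orders sum to 2 (valence 4) → 2 H
  atom 3: aromatic c, 3 neighbours → 0 H
  atom 4: aromatic c, 2 neighbours → 1 H
  atom 5: aromatic c, 2 neighbours → 1 H
  atom 6: aromatic c, 2 neighbours → 1 H
  atom 7: aromatic c, 2 neighbours → 1 H
  atom 8: aromatic c, 2 neighbours → 1 H
Totals → C:8, H:10.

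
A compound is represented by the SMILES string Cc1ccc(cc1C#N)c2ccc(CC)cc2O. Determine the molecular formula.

C16H15NO

Walk through each heavy atom and fill implicit hydrogens from standard valence (C 4, N 3, O 2, S 2, halogen 1); for lowercase aromatic atoms, an aromatic c carries 1 H when it has two neighbours and 0 H with three, and aromatic n carries 0 H:
  atom 1: C, bond orders sum to 1 (valence 4) → 3 H
  atom 2: aromatic c, 3 neighbours → 0 H
  atom 3: aromatic c, 2 neighbours → 1 H
  atom 4: aromatic c, 2 neighbours → 1 H
  atom 5: aromatic c, 3 neighbours → 0 H
  atom 6: aromatic c, 2 neighbours → 1 H
  atom 7: aromatic c, 3 neighbours → 0 H
  atom 8: C, bond orders sum to 4 (valence 4) → 0 H
  atom 9: N, bond orders sum to 3 (valence 3) → 0 H
  atom 10: aromatic c, 3 neighbours → 0 H
  atom 11: aromatic c, 2 neighbours → 1 H
  atom 12: aromatic c, 2 neighbours → 1 H
  atom 13: aromatic c, 3 neighbours → 0 H
  atom 14: C, bond orders sum to 2 (valence 4) → 2 H
  atom 15: C, bond orders sum to 1 (valence 4) → 3 H
  atom 16: aromatic c, 2 neighbours → 1 H
  atom 17: aromatic c, 3 neighbours → 0 H
  atom 18: O, bond orders sum to 1 (valence 2) → 1 H
Totals → C:16, H:15, N:1, O:1.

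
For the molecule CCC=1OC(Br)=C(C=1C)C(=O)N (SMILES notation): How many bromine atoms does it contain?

Scan the SMILES for Br atoms (remember two-letter symbols like Cl and Br are single atoms).
Bromine count: 1.

1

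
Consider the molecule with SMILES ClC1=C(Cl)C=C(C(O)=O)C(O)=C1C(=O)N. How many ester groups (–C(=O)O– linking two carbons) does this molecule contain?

Scan the SMILES for the ester motif — none present.
Groups that are present: 1 amide, 1 carboxylic acid, 1 hydroxyl.

0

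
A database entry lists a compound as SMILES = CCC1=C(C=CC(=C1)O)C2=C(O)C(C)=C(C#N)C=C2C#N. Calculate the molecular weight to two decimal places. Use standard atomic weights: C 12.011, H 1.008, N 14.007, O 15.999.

278.31 g/mol

First, the molecular formula is C17H14N2O2 (counting implicit H from valence).
  C: 17 × 12.011 = 204.187
  H: 14 × 1.008 = 14.112
  N: 2 × 14.007 = 28.014
  O: 2 × 15.999 = 31.998
Sum: 17×12.011 + 14×1.008 + 2×14.007 + 2×15.999 = 278.311 → 278.31 g/mol.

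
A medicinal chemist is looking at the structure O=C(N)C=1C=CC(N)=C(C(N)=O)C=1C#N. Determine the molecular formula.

C9H8N4O2

Walk through each heavy atom and fill implicit hydrogens from standard valence (C 4, N 3, O 2, S 2, halogen 1):
  atom 1: O, bond orders sum to 2 (valence 2) → 0 H
  atom 2: C, bond orders sum to 4 (valence 4) → 0 H
  atom 3: N, bond orders sum to 1 (valence 3) → 2 H
  atom 4: C, bond orders sum to 4 (valence 4) → 0 H
  atom 5: C, bond orders sum to 3 (valence 4) → 1 H
  atom 6: C, bond orders sum to 3 (valence 4) → 1 H
  atom 7: C, bond orders sum to 4 (valence 4) → 0 H
  atom 8: N, bond orders sum to 1 (valence 3) → 2 H
  atom 9: C, bond orders sum to 4 (valence 4) → 0 H
  atom 10: C, bond orders sum to 4 (valence 4) → 0 H
  atom 11: N, bond orders sum to 1 (valence 3) → 2 H
  atom 12: O, bond orders sum to 2 (valence 2) → 0 H
  atom 13: C, bond orders sum to 4 (valence 4) → 0 H
  atom 14: C, bond orders sum to 4 (valence 4) → 0 H
  atom 15: N, bond orders sum to 3 (valence 3) → 0 H
Totals → C:9, H:8, N:4, O:2.
In Hill order: C9H8N4O2.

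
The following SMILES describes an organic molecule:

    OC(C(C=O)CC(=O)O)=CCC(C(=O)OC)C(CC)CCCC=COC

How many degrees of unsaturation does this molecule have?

5

Degree of unsaturation = (number of rings) + (number of π bonds).
Ring closures in the SMILES: 0.
π bonds: 5 double bonds (each 1 DoU) → 5 DoU from unsaturation.
Total DoU = 0 + 5 = 5.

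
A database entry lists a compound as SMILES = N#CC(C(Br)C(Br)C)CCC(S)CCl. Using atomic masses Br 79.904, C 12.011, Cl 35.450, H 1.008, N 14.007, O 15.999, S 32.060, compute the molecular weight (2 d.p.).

First, the molecular formula is C9H14Br2ClNS (counting implicit H from valence).
  Br: 2 × 79.904 = 159.808
  C: 9 × 12.011 = 108.099
  Cl: 1 × 35.450 = 35.450
  H: 14 × 1.008 = 14.112
  N: 1 × 14.007 = 14.007
  S: 1 × 32.060 = 32.060
Sum: 2×79.904 + 9×12.011 + 1×35.450 + 14×1.008 + 1×14.007 + 1×32.060 = 363.536 → 363.54 g/mol.

363.54 g/mol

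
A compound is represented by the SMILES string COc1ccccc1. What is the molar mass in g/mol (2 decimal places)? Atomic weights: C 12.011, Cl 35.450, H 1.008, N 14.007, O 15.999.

First, the molecular formula is C7H8O (counting implicit H from valence).
  C: 7 × 12.011 = 84.077
  H: 8 × 1.008 = 8.064
  O: 1 × 15.999 = 15.999
Sum: 7×12.011 + 8×1.008 + 1×15.999 = 108.140 → 108.14 g/mol.

108.14 g/mol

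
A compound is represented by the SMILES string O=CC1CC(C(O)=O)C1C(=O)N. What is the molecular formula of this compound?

C7H9NO4

Walk through each heavy atom and fill implicit hydrogens from standard valence (C 4, N 3, O 2, S 2, halogen 1):
  atom 1: O, bond orders sum to 2 (valence 2) → 0 H
  atom 2: C, bond orders sum to 3 (valence 4) → 1 H
  atom 3: C, bond orders sum to 3 (valence 4) → 1 H
  atom 4: C, bond orders sum to 2 (valence 4) → 2 H
  atom 5: C, bond orders sum to 3 (valence 4) → 1 H
  atom 6: C, bond orders sum to 4 (valence 4) → 0 H
  atom 7: O, bond orders sum to 1 (valence 2) → 1 H
  atom 8: O, bond orders sum to 2 (valence 2) → 0 H
  atom 9: C, bond orders sum to 3 (valence 4) → 1 H
  atom 10: C, bond orders sum to 4 (valence 4) → 0 H
  atom 11: O, bond orders sum to 2 (valence 2) → 0 H
  atom 12: N, bond orders sum to 1 (valence 3) → 2 H
Totals → C:7, H:9, N:1, O:4.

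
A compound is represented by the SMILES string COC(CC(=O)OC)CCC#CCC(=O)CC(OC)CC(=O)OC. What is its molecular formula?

Walk through each heavy atom and fill implicit hydrogens from standard valence (C 4, N 3, O 2, S 2, halogen 1):
  atom 1: C, bond orders sum to 1 (valence 4) → 3 H
  atom 2: O, bond orders sum to 2 (valence 2) → 0 H
  atom 3: C, bond orders sum to 3 (valence 4) → 1 H
  atom 4: C, bond orders sum to 2 (valence 4) → 2 H
  atom 5: C, bond orders sum to 4 (valence 4) → 0 H
  atom 6: O, bond orders sum to 2 (valence 2) → 0 H
  atom 7: O, bond orders sum to 2 (valence 2) → 0 H
  atom 8: C, bond orders sum to 1 (valence 4) → 3 H
  atom 9: C, bond orders sum to 2 (valence 4) → 2 H
  atom 10: C, bond orders sum to 2 (valence 4) → 2 H
  atom 11: C, bond orders sum to 4 (valence 4) → 0 H
  atom 12: C, bond orders sum to 4 (valence 4) → 0 H
  atom 13: C, bond orders sum to 2 (valence 4) → 2 H
  atom 14: C, bond orders sum to 4 (valence 4) → 0 H
  atom 15: O, bond orders sum to 2 (valence 2) → 0 H
  atom 16: C, bond orders sum to 2 (valence 4) → 2 H
  atom 17: C, bond orders sum to 3 (valence 4) → 1 H
  atom 18: O, bond orders sum to 2 (valence 2) → 0 H
  atom 19: C, bond orders sum to 1 (valence 4) → 3 H
  atom 20: C, bond orders sum to 2 (valence 4) → 2 H
  atom 21: C, bond orders sum to 4 (valence 4) → 0 H
  atom 22: O, bond orders sum to 2 (valence 2) → 0 H
  atom 23: O, bond orders sum to 2 (valence 2) → 0 H
  atom 24: C, bond orders sum to 1 (valence 4) → 3 H
Totals → C:17, H:26, O:7.
In Hill order: C17H26O7.

C17H26O7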